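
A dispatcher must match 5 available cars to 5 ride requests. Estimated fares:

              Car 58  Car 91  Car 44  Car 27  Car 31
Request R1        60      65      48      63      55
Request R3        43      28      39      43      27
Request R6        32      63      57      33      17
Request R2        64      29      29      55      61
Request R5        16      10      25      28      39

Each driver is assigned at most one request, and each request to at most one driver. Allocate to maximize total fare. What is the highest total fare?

Maximum total: $268

This is a one-to-one assignment (maximum-weight bipartite matching).
Optimal: Car 58→Request R2 ($64), Car 91→Request R1 ($65), Car 44→Request R6 ($57), Car 27→Request R3 ($43), Car 31→Request R5 ($39) — total 64+65+57+43+39 = $268.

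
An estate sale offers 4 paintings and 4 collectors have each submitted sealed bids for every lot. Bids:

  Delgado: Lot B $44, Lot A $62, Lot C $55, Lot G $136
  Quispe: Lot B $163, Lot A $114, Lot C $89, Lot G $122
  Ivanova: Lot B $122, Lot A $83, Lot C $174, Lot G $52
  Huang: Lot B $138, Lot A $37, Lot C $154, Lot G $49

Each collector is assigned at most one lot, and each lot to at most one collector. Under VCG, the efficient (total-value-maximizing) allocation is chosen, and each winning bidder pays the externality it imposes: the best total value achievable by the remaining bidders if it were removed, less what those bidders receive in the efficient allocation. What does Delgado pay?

Delgado pays $8.

Efficient allocation: Delgado→Lot G ($136), Quispe→Lot A ($114), Ivanova→Lot C ($174), Huang→Lot B ($138); total welfare W = $562.
Delgado receives Lot G at value $136, so the others get W − 136 = $426.
Without Delgado: best allocation of the remaining 3 bidders over all 4 lots is Quispe→Lot G ($122), Ivanova→Lot C ($174), Huang→Lot B ($138), total $434.
VCG payment = (others' best without Delgado) − (others' welfare with Delgado) = 434 − 426 = $8.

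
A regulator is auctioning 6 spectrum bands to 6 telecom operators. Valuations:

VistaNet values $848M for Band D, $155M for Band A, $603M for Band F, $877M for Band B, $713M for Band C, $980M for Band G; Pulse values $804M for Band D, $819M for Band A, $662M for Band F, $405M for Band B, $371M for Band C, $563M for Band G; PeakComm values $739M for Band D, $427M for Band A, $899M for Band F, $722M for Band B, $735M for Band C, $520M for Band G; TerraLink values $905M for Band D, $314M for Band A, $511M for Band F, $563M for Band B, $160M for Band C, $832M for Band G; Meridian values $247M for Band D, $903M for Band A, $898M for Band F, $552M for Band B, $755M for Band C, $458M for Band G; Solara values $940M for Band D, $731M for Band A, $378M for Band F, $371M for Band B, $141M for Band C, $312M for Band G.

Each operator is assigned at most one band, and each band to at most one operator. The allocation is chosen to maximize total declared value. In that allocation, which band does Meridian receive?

Optimal: VistaNet→Band B ($877M), Pulse→Band A ($819M), PeakComm→Band F ($899M), TerraLink→Band G ($832M), Meridian→Band C ($755M), Solara→Band D ($940M) — total 877+819+899+832+755+940 = $5122M.
Max-entry greedy (repeatedly take the single best remaining cell) gives $4656M, worse by 466.
Meridian's own top band is Band A ($903M), but forcing Meridian→Band A and reassigning the rest optimally gives only $4949M — worse by 173.

Meridian receives Band C.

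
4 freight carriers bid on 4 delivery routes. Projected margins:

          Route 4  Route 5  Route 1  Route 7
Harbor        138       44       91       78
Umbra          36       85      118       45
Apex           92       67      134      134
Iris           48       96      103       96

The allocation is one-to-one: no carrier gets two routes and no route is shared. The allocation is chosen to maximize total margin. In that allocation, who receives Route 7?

Optimal: Harbor→Route 4 ($138k), Umbra→Route 1 ($118k), Apex→Route 7 ($134k), Iris→Route 5 ($96k) — total 138+118+134+96 = $486k.
Max-entry greedy (repeatedly take the single best remaining cell) gives $413k, worse by 73.
Next-best assignment: Harbor→Route 4, Umbra→Route 5, Apex→Route 7, Iris→Route 1 = $460k.
Swapping Apex↔Iris (Apex→Route 5 $67k, Iris→Route 7 $96k) loses 67.
Every other assignment is strictly worse.
Apex's own top route is Route 1 ($134k), but forcing Apex→Route 1 and reassigning the rest optimally gives only $453k — worse by 33.

Apex receives Route 7.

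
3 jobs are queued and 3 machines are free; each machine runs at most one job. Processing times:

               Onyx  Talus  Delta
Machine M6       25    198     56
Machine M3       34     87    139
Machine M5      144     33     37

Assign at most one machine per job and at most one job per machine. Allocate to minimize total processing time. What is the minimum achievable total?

Optimal: Onyx→Machine M3 (34 min), Talus→Machine M5 (33 min), Delta→Machine M6 (56 min) — total 34+33+56 = 123 min.
Row-greedy (each job in turn takes its cheapest remaining machine) gives 197 min, worse by 74.
Next-best assignment: Onyx→Machine M6, Talus→Machine M3, Delta→Machine M5 = 149 min.
Swapping Talus↔Onyx (Talus→Machine M3 87 min, Onyx→Machine M5 144 min) adds 164.
Checked against all permutations: 123 min is optimal.

Min total: 123 min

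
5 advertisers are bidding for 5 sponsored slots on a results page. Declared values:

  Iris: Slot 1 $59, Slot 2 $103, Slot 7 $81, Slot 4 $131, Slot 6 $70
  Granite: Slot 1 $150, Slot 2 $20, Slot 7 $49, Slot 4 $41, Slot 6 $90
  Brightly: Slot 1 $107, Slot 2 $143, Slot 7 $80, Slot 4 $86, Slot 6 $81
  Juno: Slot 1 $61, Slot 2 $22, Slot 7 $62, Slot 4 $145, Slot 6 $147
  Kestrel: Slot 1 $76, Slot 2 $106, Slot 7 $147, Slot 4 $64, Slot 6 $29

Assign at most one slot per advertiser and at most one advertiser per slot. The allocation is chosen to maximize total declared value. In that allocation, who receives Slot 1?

Granite receives Slot 1.

This is a one-to-one assignment (maximum-weight bipartite matching).
Optimal: Iris→Slot 4 ($131), Granite→Slot 1 ($150), Brightly→Slot 2 ($143), Juno→Slot 6 ($147), Kestrel→Slot 7 ($147) — total 131+150+143+147+147 = $718.
Column-greedy (each slot in turn goes to its best remaining advertiser) gives $655, worse by 63.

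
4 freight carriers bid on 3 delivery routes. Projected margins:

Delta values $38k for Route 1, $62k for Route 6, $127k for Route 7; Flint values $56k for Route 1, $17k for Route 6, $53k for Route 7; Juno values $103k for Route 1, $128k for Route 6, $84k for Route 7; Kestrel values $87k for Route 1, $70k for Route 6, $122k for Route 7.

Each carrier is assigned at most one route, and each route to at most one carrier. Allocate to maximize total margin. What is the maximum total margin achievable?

This is the linear assignment problem.
Optimal: Kestrel→Route 1 ($87k), Juno→Route 6 ($128k), Delta→Route 7 ($127k) — total 87+128+127 = $342k.
Column-greedy (each route in turn goes to its best remaining carrier) gives $300k, worse by 42.
Swapping Kestrel↔Delta (Kestrel→Route 7 $122k, Delta→Route 1 $38k) loses 54.
Every other assignment is strictly worse.

Max total: $342k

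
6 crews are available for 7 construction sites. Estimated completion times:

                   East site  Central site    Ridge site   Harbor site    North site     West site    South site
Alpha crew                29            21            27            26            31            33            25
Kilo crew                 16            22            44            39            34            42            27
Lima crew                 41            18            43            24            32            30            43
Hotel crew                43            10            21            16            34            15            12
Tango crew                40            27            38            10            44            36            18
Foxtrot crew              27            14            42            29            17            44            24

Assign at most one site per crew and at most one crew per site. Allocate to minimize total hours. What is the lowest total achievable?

Minimum total: 100 hours

Optimal: Alpha crew→Ridge site (27 hours), Kilo crew→East site (16 hours), Lima crew→Central site (18 hours), Hotel crew→South site (12 hours), Tango crew→Harbor site (10 hours), Foxtrot crew→North site (17 hours) — total 27+16+18+12+10+17 = 100 hours.
Row-greedy (each crew in turn takes its cheapest remaining site) gives 126 hours, worse by 26.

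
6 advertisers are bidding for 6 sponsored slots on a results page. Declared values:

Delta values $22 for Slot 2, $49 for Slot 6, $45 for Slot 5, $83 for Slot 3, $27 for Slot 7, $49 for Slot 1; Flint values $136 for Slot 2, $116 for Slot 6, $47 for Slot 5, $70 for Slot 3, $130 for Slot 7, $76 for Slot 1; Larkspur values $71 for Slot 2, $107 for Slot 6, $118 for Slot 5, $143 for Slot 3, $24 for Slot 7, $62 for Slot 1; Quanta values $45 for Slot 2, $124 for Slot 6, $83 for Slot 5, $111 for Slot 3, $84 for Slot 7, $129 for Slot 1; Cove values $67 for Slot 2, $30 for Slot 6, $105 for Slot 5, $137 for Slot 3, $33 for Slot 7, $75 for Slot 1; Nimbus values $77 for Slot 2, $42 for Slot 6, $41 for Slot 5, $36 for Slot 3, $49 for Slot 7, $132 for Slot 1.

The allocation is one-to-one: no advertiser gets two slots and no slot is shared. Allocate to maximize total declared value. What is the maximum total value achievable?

This is a one-to-one assignment (maximum-weight bipartite matching).
Optimal: Delta→Slot 7 ($27), Flint→Slot 2 ($136), Larkspur→Slot 5 ($118), Quanta→Slot 6 ($124), Cove→Slot 3 ($137), Nimbus→Slot 1 ($132) — total 27+136+118+124+137+132 = $674.
Swapping Nimbus↔Quanta (Nimbus→Slot 6 $42, Quanta→Slot 1 $129) loses 85.
No other one-to-one assignment exceeds $674.

Max total: $674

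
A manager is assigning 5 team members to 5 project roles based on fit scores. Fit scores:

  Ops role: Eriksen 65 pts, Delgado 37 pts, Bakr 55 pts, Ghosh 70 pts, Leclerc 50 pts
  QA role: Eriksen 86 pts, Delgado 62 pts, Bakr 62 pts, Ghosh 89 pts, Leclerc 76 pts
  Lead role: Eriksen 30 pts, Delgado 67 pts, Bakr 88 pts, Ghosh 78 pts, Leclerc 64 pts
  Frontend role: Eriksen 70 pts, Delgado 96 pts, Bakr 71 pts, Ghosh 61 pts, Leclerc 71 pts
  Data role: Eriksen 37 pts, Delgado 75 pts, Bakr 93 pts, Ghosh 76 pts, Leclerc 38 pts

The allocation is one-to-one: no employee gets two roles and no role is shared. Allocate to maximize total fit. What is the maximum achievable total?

Maximum total: 409 pts

Optimal: Eriksen→QA role (86 pts), Delgado→Frontend role (96 pts), Bakr→Data role (93 pts), Ghosh→Ops role (70 pts), Leclerc→Lead role (64 pts) — total 86+96+93+70+64 = 409 pts.
Max-entry greedy (repeatedly take the single best remaining cell) gives 407 pts, worse by 2.
Next-best assignment: Eriksen→Ops role, Delgado→Frontend role, Bakr→Data role, Ghosh→Lead role, Leclerc→QA role = 408 pts.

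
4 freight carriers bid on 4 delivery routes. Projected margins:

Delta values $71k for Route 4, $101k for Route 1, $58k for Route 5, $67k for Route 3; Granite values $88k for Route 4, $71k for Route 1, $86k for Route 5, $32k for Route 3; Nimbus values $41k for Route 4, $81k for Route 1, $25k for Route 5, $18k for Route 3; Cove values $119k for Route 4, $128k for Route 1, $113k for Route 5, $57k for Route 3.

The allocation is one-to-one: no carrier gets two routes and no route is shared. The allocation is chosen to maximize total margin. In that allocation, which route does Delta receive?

Optimal: Delta→Route 3 ($67k), Granite→Route 5 ($86k), Nimbus→Route 1 ($81k), Cove→Route 4 ($119k) — total 67+86+81+119 = $353k.
Column-greedy (each route in turn goes to its best remaining carrier) gives $324k, worse by 29.
Next-best assignment: Delta→Route 3, Granite→Route 4, Nimbus→Route 1, Cove→Route 5 = $349k.
Delta's own top route is Route 1 ($101k), but forcing Delta→Route 1 and reassigning the rest optimally gives only $324k — worse by 29.

Delta receives Route 3.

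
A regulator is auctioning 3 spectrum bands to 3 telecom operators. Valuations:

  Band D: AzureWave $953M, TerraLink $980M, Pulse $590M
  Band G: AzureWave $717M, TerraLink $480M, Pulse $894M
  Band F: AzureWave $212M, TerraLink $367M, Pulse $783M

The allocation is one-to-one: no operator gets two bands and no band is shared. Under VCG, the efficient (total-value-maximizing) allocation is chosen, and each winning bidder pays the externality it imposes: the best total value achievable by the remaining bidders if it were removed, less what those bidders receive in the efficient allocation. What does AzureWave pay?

AzureWave pays $111M.

Efficient allocation: AzureWave→Band G ($717M), TerraLink→Band D ($980M), Pulse→Band F ($783M); total welfare W = $2480M.
AzureWave receives Band G at value $717M, so the others get W − 717 = $1763M.
Without AzureWave: best allocation of the remaining 2 bidders over all 3 bands is TerraLink→Band D ($980M), Pulse→Band G ($894M), total $1874M.
VCG payment = (others' best without AzureWave) − (others' welfare with AzureWave) = 1874 − 1763 = $111M.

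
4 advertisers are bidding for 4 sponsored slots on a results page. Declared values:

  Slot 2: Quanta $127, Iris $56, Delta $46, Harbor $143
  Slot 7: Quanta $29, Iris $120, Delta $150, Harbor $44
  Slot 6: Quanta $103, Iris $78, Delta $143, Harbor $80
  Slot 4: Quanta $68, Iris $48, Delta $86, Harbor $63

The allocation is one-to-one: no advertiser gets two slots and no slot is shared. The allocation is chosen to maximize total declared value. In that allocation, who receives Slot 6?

Delta receives Slot 6.

Optimal: Quanta→Slot 4 ($68), Iris→Slot 7 ($120), Delta→Slot 6 ($143), Harbor→Slot 2 ($143) — total 68+120+143+143 = $474.
Max-entry greedy (repeatedly take the single best remaining cell) gives $444, worse by 30.
Delta's own top slot is Slot 7 ($150), but forcing Delta→Slot 7 and reassigning the rest optimally gives only $444 — worse by 30.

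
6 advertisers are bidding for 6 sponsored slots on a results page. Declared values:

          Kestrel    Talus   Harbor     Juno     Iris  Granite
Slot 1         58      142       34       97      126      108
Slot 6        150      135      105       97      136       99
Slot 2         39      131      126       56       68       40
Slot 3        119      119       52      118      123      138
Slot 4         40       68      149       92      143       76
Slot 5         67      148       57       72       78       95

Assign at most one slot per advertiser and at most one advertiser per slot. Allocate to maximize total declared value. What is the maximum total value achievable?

Treat this as an assignment problem: match each advertiser to one slot.
Optimal: Kestrel→Slot 6 ($150), Talus→Slot 5 ($148), Harbor→Slot 2 ($126), Juno→Slot 1 ($97), Iris→Slot 4 ($143), Granite→Slot 3 ($138) — total 150+148+126+97+143+138 = $802.
Column-greedy (each slot in turn goes to its best remaining advertiser) gives $771, worse by 31.
Next-best assignment: Kestrel→Slot 6, Talus→Slot 5, Harbor→Slot 2, Juno→Slot 3, Iris→Slot 4, Granite→Slot 1 = $793.
Every other assignment is strictly worse.

Maximum total: $802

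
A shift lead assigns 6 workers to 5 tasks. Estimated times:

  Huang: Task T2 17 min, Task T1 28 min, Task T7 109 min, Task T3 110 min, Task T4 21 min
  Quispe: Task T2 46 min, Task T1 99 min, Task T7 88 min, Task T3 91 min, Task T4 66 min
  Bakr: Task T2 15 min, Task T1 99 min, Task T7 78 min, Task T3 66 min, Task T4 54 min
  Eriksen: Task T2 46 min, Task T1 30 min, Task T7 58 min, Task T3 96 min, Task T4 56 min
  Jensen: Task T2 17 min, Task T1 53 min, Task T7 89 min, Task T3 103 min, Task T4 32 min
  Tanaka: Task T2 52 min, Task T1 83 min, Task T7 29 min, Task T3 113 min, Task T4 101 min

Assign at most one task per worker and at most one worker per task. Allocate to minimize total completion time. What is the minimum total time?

Optimal: Jensen→Task T2 (17 min), Eriksen→Task T1 (30 min), Tanaka→Task T7 (29 min), Bakr→Task T3 (66 min), Huang→Task T4 (21 min) — total 17+30+29+66+21 = 163 min.
Column-greedy (each task in turn goes to its cheapest remaining worker) gives 195 min, worse by 32.

Min total: 163 min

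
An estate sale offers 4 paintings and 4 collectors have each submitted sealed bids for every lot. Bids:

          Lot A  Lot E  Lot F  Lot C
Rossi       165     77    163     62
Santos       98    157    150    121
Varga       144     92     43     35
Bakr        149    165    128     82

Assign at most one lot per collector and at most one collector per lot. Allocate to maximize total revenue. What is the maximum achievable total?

Maximum total: $593

Optimal: Rossi→Lot F ($163), Santos→Lot C ($121), Varga→Lot A ($144), Bakr→Lot E ($165) — total 163+121+144+165 = $593.
Row-greedy (each collector in turn takes its best remaining lot) gives $447, worse by 146.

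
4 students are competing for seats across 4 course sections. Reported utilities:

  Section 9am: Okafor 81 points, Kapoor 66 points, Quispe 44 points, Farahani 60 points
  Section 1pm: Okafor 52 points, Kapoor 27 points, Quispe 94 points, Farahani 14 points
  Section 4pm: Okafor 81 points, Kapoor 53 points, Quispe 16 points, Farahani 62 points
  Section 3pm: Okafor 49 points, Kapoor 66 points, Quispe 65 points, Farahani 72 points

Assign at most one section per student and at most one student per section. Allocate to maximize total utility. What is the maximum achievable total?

Optimal: Okafor→Section 4pm (81 points), Kapoor→Section 9am (66 points), Quispe→Section 1pm (94 points), Farahani→Section 3pm (72 points) — total 81+66+94+72 = 313 points.
Column-greedy (each section in turn goes to its best remaining student) gives 303 points, worse by 10.
Next-best assignment: Okafor→Section 9am, Kapoor→Section 3pm, Quispe→Section 1pm, Farahani→Section 4pm = 303 points.

Maximum total: 313 points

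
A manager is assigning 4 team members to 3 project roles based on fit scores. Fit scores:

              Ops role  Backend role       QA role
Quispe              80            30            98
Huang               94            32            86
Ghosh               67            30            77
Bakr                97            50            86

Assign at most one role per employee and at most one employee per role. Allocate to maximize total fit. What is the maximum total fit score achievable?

Max total: 242 pts

Optimal: Huang→Ops role (94 pts), Bakr→Backend role (50 pts), Quispe→QA role (98 pts) — total 94+50+98 = 242 pts.
Column-greedy (each role in turn goes to its best remaining employee) gives 227 pts, worse by 15.
Swapping Huang↔Bakr (Huang→Backend role 32 pts, Bakr→Ops role 97 pts) loses 15.
Checked against all permutations: 242 pts is optimal.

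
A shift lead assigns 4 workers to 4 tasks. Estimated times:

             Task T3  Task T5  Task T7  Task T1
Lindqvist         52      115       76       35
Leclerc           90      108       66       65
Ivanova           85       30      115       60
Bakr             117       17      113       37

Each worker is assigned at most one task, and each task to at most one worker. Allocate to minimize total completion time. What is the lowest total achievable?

Optimal: Lindqvist→Task T3 (52 min), Leclerc→Task T7 (66 min), Ivanova→Task T5 (30 min), Bakr→Task T1 (37 min) — total 52+66+30+37 = 185 min.
Row-greedy (each worker in turn takes its cheapest remaining task) gives 248 min, worse by 63.
Next-best assignment: Lindqvist→Task T3, Leclerc→Task T7, Ivanova→Task T1, Bakr→Task T5 = 195 min.
Swapping Bakr↔Ivanova (Bakr→Task T5 17 min, Ivanova→Task T1 60 min) adds 10.
No other one-to-one assignment undercuts 185 min.

Minimum total: 185 min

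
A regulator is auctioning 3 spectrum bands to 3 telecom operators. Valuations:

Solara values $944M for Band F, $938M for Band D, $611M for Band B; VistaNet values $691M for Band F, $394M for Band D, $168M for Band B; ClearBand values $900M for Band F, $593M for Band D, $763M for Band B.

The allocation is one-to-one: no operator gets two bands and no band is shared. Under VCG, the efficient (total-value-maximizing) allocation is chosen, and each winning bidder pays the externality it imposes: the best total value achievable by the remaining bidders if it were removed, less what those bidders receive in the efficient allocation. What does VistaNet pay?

Efficient allocation: Solara→Band D ($938M), VistaNet→Band F ($691M), ClearBand→Band B ($763M); total welfare W = $2392M.
VistaNet receives Band F at value $691M, so the others get W − 691 = $1701M.
Without VistaNet: best allocation of the remaining 2 bidders over all 3 bands is Solara→Band D ($938M), ClearBand→Band F ($900M), total $1838M.
VCG payment = (others' best without VistaNet) − (others' welfare with VistaNet) = 1838 − 1701 = $137M.

VistaNet pays $137M.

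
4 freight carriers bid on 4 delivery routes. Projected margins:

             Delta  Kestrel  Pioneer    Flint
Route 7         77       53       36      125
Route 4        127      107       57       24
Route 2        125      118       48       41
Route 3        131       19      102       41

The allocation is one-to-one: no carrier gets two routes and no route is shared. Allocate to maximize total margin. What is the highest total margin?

Maximum total: $472k

Optimal: Delta→Route 4 ($127k), Kestrel→Route 2 ($118k), Pioneer→Route 3 ($102k), Flint→Route 7 ($125k) — total 127+118+102+125 = $472k.
Max-entry greedy (repeatedly take the single best remaining cell) gives $431k, worse by 41.
Swapping Pioneer↔Flint (Pioneer→Route 7 $36k, Flint→Route 3 $41k) loses 150.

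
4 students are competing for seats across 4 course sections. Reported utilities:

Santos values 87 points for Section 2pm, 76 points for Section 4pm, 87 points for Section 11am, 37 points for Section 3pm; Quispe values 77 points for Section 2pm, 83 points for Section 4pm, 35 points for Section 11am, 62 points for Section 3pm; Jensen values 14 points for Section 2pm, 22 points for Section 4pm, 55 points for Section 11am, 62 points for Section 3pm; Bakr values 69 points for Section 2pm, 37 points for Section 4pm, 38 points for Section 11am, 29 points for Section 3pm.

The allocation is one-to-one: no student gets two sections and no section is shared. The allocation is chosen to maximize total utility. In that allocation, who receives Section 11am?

Santos receives Section 11am.

Optimal: Santos→Section 11am (87 points), Quispe→Section 4pm (83 points), Jensen→Section 3pm (62 points), Bakr→Section 2pm (69 points) — total 87+83+62+69 = 301 points.
Max-entry greedy (repeatedly take the single best remaining cell) gives 270 points, worse by 31.
Checked against all permutations: 301 points is optimal.
Santos's own top section is Section 2pm (87 points), but forcing Santos→Section 2pm and reassigning the rest optimally gives only 270 points — worse by 31.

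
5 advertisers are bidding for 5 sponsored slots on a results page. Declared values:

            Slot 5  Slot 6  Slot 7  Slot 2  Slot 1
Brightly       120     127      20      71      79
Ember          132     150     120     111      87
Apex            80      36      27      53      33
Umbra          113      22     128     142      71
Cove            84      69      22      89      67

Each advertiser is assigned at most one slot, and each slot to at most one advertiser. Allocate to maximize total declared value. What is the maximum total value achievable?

Maximum total: $536

This is the linear assignment problem.
Optimal: Brightly→Slot 6 ($127), Ember→Slot 7 ($120), Apex→Slot 5 ($80), Umbra→Slot 2 ($142), Cove→Slot 1 ($67) — total 127+120+80+142+67 = $536.
Row-greedy (each advertiser in turn takes its best remaining slot) gives $507, worse by 29.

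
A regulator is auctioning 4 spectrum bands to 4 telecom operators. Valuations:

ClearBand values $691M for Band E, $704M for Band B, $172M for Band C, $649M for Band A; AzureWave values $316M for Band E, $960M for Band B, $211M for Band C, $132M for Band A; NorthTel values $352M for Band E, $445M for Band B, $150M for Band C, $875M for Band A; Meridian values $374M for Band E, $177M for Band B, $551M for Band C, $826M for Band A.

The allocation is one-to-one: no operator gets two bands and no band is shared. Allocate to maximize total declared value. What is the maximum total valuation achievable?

Max total: $3077M

Optimal: ClearBand→Band E ($691M), AzureWave→Band B ($960M), NorthTel→Band A ($875M), Meridian→Band C ($551M) — total 691+960+875+551 = $3077M.
Row-greedy (each operator in turn takes its best remaining band) gives $2446M, worse by 631.
No other one-to-one assignment exceeds $3077M.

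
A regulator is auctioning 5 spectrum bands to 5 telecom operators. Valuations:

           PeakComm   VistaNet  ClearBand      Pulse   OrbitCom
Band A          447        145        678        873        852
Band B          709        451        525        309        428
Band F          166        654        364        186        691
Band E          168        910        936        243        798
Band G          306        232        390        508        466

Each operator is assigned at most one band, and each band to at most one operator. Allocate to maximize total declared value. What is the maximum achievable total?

Max total: $3659M

This is the linear assignment problem.
Optimal: PeakComm→Band B ($709M), VistaNet→Band F ($654M), ClearBand→Band E ($936M), Pulse→Band G ($508M), OrbitCom→Band A ($852M) — total 709+654+936+508+852 = $3659M.
Column-greedy (each band in turn goes to its best remaining operator) gives $3441M, worse by 218.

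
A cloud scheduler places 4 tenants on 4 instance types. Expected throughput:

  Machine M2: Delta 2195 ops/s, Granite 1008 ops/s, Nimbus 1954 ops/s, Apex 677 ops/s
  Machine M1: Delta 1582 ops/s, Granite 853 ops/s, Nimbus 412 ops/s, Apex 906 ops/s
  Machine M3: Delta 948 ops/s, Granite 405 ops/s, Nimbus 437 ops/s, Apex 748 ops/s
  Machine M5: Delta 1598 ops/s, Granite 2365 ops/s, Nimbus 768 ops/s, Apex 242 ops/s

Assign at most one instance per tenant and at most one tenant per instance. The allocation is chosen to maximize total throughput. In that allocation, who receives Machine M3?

Apex receives Machine M3.

Optimal: Delta→Machine M1 (1582 ops/s), Granite→Machine M5 (2365 ops/s), Nimbus→Machine M2 (1954 ops/s), Apex→Machine M3 (748 ops/s) — total 1582+2365+1954+748 = 6649 ops/s.
Column-greedy (each instance in turn goes to its best remaining tenant) gives 5903 ops/s, worse by 746.
No other one-to-one assignment exceeds 6649 ops/s.
Apex's own top instance is Machine M1 (906 ops/s), but forcing Apex→Machine M1 and reassigning the rest optimally gives only 6173 ops/s — worse by 476.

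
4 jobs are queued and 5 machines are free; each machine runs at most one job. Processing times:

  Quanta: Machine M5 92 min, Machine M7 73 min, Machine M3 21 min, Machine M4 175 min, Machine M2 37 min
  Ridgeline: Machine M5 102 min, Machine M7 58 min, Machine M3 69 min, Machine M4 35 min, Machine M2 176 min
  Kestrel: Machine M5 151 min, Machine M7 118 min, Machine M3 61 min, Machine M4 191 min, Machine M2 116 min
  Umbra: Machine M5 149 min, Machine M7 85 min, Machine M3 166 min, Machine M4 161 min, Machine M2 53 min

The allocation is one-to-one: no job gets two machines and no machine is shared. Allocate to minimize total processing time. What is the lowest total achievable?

Min total: 218 min

Optimal: Quanta→Machine M2 (37 min), Ridgeline→Machine M4 (35 min), Kestrel→Machine M3 (61 min), Umbra→Machine M7 (85 min) — total 37+35+61+85 = 218 min.
Column-greedy (each machine in turn goes to its cheapest remaining job) gives 372 min, worse by 154.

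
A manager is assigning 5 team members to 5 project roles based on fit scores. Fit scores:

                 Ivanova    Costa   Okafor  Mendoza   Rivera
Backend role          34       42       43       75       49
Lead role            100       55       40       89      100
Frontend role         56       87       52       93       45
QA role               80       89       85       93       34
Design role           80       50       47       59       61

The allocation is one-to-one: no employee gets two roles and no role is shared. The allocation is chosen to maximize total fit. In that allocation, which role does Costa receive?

Costa receives Frontend role.

Optimal: Ivanova→Design role (80 pts), Costa→Frontend role (87 pts), Okafor→QA role (85 pts), Mendoza→Backend role (75 pts), Rivera→Lead role (100 pts) — total 80+87+85+75+100 = 427 pts.
Row-greedy (each employee in turn takes its best remaining role) gives 377 pts, worse by 50.
Next-best assignment: Ivanova→Lead role, Costa→Frontend role, Okafor→QA role, Mendoza→Backend role, Rivera→Design role = 408 pts.
Swapping Rivera↔Mendoza (Rivera→Backend role 49 pts, Mendoza→Lead role 89 pts) loses 37.
No other one-to-one assignment exceeds 427 pts.
Costa's own top role is QA role (89 pts), but forcing Costa→QA role and reassigning the rest optimally gives only 405 pts — worse by 22.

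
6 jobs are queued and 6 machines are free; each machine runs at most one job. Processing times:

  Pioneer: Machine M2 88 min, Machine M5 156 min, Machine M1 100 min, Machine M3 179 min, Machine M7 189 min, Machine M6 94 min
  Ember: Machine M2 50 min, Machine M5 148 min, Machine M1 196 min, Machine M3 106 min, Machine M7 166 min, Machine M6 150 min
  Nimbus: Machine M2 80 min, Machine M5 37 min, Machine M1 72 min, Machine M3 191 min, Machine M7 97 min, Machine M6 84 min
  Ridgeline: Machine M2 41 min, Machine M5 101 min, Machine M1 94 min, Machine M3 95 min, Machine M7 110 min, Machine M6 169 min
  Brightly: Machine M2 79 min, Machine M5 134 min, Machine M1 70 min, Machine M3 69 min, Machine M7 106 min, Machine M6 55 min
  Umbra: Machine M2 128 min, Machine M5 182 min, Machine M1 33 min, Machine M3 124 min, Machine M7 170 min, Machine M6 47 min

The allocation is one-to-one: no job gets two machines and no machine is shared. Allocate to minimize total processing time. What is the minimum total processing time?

Optimal: Pioneer→Machine M6 (94 min), Ember→Machine M2 (50 min), Nimbus→Machine M5 (37 min), Ridgeline→Machine M7 (110 min), Brightly→Machine M3 (69 min), Umbra→Machine M1 (33 min) — total 94+50+37+110+69+33 = 393 min.
Min-entry greedy (repeatedly take the single cheapest remaining cell) gives 461 min, worse by 68.

Min total: 393 min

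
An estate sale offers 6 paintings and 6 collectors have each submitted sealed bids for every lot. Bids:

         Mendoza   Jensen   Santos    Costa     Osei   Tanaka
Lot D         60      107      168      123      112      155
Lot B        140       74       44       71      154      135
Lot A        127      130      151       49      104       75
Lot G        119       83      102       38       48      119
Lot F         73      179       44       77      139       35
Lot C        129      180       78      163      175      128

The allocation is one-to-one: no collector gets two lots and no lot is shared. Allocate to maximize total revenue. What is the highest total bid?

Optimal: Mendoza→Lot G ($119), Jensen→Lot F ($179), Santos→Lot A ($151), Costa→Lot C ($163), Osei→Lot B ($154), Tanaka→Lot D ($155) — total 119+179+151+163+154+155 = $921.
Max-entry greedy (repeatedly take the single best remaining cell) gives $825, worse by 96.

Max total: $921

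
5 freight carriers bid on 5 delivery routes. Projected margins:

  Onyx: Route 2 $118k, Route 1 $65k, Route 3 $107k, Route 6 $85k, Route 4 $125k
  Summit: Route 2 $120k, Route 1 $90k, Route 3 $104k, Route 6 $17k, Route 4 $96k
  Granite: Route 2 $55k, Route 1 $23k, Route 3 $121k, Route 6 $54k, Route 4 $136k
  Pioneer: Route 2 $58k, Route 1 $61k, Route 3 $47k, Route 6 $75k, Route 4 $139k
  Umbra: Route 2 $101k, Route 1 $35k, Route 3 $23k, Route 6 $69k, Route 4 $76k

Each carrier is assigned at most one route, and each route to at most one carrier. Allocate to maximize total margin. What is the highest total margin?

Optimal: Onyx→Route 2 ($118k), Summit→Route 1 ($90k), Granite→Route 3 ($121k), Pioneer→Route 4 ($139k), Umbra→Route 6 ($69k) — total 118+90+121+139+69 = $537k.
Column-greedy (each route in turn goes to its best remaining carrier) gives $457k, worse by 80.
Next-best assignment: Onyx→Route 6, Summit→Route 1, Granite→Route 3, Pioneer→Route 4, Umbra→Route 2 = $536k.
Swapping Onyx↔Umbra (Onyx→Route 6 $85k, Umbra→Route 2 $101k) loses 1.
No other one-to-one assignment exceeds $537k.

Max total: $537k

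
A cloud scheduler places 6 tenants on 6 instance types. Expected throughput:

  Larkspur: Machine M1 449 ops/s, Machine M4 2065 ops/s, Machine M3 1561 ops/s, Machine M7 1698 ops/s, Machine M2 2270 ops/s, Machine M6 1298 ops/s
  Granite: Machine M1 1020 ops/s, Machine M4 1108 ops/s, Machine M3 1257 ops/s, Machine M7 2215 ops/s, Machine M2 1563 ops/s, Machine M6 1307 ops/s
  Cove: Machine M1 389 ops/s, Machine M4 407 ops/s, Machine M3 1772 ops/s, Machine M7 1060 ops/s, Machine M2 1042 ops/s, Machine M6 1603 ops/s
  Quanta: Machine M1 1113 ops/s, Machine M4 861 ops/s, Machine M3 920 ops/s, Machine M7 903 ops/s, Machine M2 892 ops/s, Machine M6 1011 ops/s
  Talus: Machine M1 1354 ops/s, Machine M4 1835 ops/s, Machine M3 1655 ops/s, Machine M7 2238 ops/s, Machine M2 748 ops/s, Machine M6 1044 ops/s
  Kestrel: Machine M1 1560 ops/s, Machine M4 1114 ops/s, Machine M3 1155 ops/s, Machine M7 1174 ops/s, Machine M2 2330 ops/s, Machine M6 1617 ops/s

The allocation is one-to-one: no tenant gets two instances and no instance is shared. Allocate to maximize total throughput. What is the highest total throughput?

Maximum total: 10981 ops/s

Optimal: Larkspur→Machine M4 (2065 ops/s), Granite→Machine M7 (2215 ops/s), Cove→Machine M6 (1603 ops/s), Quanta→Machine M1 (1113 ops/s), Talus→Machine M3 (1655 ops/s), Kestrel→Machine M2 (2330 ops/s) — total 2065+2215+1603+1113+1655+2330 = 10981 ops/s.
Column-greedy (each instance in turn goes to its best remaining tenant) gives 10209 ops/s, worse by 772.
Next-best assignment: Larkspur→Machine M4, Granite→Machine M6, Cove→Machine M3, Quanta→Machine M1, Talus→Machine M7, Kestrel→Machine M2 = 10825 ops/s.
Swapping Kestrel↔Talus (Kestrel→Machine M3 1155 ops/s, Talus→Machine M2 748 ops/s) loses 2082.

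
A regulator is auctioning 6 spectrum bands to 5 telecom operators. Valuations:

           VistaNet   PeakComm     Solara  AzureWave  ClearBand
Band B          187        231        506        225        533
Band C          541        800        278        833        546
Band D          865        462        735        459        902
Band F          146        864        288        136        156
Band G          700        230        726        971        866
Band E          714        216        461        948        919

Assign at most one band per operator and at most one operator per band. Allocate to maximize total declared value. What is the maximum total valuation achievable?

Optimal: VistaNet→Band D ($865M), PeakComm→Band F ($864M), Solara→Band G ($726M), AzureWave→Band C ($833M), ClearBand→Band E ($919M) — total 865+864+726+833+919 = $4207M.
Column-greedy (each band in turn goes to its best remaining operator) gives $3821M, worse by 386.
Every other assignment is strictly worse.

Max total: $4207M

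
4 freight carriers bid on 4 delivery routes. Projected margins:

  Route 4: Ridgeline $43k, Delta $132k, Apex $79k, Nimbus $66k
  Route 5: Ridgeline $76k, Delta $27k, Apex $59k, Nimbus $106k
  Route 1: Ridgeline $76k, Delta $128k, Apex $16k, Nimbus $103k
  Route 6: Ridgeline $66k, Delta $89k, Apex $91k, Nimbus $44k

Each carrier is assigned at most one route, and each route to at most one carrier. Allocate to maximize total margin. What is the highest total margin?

Optimal: Ridgeline→Route 1 ($76k), Delta→Route 4 ($132k), Apex→Route 6 ($91k), Nimbus→Route 5 ($106k) — total 76+132+91+106 = $405k.
Row-greedy (each carrier in turn takes its best remaining route) gives $402k, worse by 3.

Maximum total: $405k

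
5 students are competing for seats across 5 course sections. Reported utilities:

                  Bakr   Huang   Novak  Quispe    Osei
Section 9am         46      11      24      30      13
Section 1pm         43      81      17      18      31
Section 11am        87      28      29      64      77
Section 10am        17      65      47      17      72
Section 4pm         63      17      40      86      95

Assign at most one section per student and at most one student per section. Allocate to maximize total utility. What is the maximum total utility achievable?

Max total: 350 points

Optimal: Bakr→Section 11am (87 points), Huang→Section 1pm (81 points), Novak→Section 9am (24 points), Quispe→Section 4pm (86 points), Osei→Section 10am (72 points) — total 87+81+24+86+72 = 350 points.
Max-entry greedy (repeatedly take the single best remaining cell) gives 340 points, worse by 10.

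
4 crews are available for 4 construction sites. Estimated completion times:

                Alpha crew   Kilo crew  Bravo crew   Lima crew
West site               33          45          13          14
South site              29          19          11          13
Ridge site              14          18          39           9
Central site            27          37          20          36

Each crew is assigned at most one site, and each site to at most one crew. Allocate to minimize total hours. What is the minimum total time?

Minimum total: 67 hours

This is a one-to-one assignment (minimum-cost bipartite matching).
Optimal: Alpha crew→Ridge site (14 hours), Kilo crew→South site (19 hours), Bravo crew→Central site (20 hours), Lima crew→West site (14 hours) — total 14+19+20+14 = 67 hours.
Min-entry greedy (repeatedly take the single cheapest remaining cell) gives 92 hours, worse by 25.
No other one-to-one assignment undercuts 67 hours.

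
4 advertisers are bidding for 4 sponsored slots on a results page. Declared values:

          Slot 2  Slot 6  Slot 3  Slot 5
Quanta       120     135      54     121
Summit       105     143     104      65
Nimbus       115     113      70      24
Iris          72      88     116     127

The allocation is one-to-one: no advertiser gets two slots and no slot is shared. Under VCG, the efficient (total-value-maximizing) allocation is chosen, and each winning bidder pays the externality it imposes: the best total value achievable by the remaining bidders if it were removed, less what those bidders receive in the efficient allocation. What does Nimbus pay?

Nimbus pays $10.

Efficient allocation: Quanta→Slot 5 ($121), Summit→Slot 6 ($143), Nimbus→Slot 2 ($115), Iris→Slot 3 ($116); total welfare W = $495.
Nimbus receives Slot 2 at value $115, so the others get W − 115 = $380.
Without Nimbus: best allocation of the remaining 3 bidders over all 4 slots is Quanta→Slot 2 ($120), Summit→Slot 6 ($143), Iris→Slot 5 ($127), total $390.
VCG payment = (others' best without Nimbus) − (others' welfare with Nimbus) = 390 − 380 = $10.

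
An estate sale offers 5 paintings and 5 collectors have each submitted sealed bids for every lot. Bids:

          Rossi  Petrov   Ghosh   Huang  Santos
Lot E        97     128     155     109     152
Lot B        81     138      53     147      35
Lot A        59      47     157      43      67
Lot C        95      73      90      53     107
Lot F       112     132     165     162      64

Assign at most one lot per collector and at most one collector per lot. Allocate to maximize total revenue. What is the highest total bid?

Optimal: Rossi→Lot C ($95), Petrov→Lot B ($138), Ghosh→Lot A ($157), Huang→Lot F ($162), Santos→Lot E ($152) — total 95+138+157+162+152 = $704.
Next-best assignment: Rossi→Lot C, Petrov→Lot F, Ghosh→Lot A, Huang→Lot B, Santos→Lot E = $683.
Swapping Ghosh↔Santos (Ghosh→Lot E $155, Santos→Lot A $67) loses 87.

Max total: $704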